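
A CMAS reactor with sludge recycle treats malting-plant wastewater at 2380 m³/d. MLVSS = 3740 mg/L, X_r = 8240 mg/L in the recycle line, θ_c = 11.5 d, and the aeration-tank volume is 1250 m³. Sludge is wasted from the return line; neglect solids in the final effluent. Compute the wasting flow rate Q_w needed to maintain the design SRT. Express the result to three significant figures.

Q_w ≈ 49.3 m³/d

θ_c = V·X/(Q_w·X_r) when wasting from the recycle, so Q_w = V·X/(θ_c·X_r) = 1250 × 3740 / (11.5 × 8240) = 49.34 m³/d.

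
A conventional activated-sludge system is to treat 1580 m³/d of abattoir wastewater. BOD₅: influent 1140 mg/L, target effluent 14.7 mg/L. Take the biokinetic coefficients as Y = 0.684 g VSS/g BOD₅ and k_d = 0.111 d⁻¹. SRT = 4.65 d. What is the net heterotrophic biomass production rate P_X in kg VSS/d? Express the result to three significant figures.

Correct the yield for decay: Y_obs = Y/(1 + k_d θ_c) = 0.684 / (1 + 0.111 × 4.65) = 0.684 / 1.516 = 0.4511.
Q·(S₀ − S) = 1580 × (1140 − 14.7) × 10⁻³ = 1778 kg/d removed.
P_X = Y_obs · Q(S₀ − S) = 0.4511 × 1778 = 802.1 kg VSS/d.

P_X ≈ 802 kg VSS/d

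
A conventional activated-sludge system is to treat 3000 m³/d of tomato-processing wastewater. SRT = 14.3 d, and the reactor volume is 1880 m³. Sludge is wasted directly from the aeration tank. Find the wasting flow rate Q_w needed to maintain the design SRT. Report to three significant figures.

For wasting at MLVSS concentration, Q_w = V/θ_c = 1880/14.3 = 131.5 m³/d.

Q_w ≈ 131 m³/d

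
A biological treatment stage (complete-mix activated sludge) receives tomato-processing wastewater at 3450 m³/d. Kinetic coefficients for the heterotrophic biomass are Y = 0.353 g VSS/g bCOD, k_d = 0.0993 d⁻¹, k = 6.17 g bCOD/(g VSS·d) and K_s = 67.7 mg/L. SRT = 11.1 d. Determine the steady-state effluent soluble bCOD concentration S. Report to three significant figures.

For a completely mixed reactor with recycle the Lawrence–McCarty relation gives S = K_s·(1 + k_d·θ_c) / [θ_c·(Y·k − k_d) − 1] = 67.7 × (1 + 0.0993 × 11.1) / [11.1 × (0.353 × 6.17 − 0.0993) − 1] = 142.3 / 22.07 = 6.448 mg/L.

S ≈ 6.45 mg/L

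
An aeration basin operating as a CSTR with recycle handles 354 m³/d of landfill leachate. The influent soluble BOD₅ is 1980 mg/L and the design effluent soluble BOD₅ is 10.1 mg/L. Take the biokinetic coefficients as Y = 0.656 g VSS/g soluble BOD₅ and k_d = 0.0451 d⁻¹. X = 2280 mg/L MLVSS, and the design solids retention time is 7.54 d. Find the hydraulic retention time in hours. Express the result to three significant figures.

τ ≈ 76.5 h

From the SRT design equation V = Y Q (S₀−S) θ_c / [X (1 + k_d θ_c)] = 0.656 × 354 × (1980 − 10.1) × 7.54 / [2280 × (1 + 0.0451 × 7.54)] = 3.45×10^6 / 3055 = 1129 m³.
τ = V/Q = 1129/354 = 3.189 d, or 76.54 h.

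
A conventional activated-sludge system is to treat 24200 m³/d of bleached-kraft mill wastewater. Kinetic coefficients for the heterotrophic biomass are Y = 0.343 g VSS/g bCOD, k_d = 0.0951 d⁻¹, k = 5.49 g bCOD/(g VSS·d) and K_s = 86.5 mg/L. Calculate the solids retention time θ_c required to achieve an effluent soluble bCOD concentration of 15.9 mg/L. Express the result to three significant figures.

From 1/θ_c = Y·k·S/(K_s + S) − k_d: Y·k·S/(K_s+S) = 0.343 × 5.49 × 15.9 / (86.5 + 15.9) = 0.2924 d⁻¹.
Then 1/θ_c = μ − k_d = 0.2924 − 0.0951 = 0.1973 d⁻¹, giving θ_c = 5.069 d.

θ_c ≈ 5.07 d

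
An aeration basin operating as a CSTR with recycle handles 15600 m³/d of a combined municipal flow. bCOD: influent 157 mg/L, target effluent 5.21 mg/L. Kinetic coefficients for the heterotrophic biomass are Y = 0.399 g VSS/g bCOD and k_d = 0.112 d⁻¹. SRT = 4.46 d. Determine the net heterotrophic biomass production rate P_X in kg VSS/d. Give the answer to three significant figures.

The observed yield is Y_obs = Y/(1 + k_d·θ_c) = 0.399 / (1 + 0.112 × 4.46) = 0.399 / 1.500 = 0.2661 g VSS per g bCOD removed.
Substrate removed = Q·(S₀ − S) = 15600 m³/d × (157 − 5.21) g/m³ = 2.37×10^6 g/d = 2368 kg/d.
So the net sludge growth is P_X = 0.2661 × 2368 = 630.1 kg VSS/d.

P_X ≈ 630 kg VSS/d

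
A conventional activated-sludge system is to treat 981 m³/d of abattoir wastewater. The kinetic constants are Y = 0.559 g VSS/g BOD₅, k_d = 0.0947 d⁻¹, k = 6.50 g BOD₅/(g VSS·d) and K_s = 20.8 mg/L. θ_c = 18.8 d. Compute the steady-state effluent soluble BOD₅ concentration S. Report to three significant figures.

From the Monod/SRT balance for a CMAS, S = K_s·(1+k_d θ_c)/[θ_c·(Y k − k_d) − 1] = 20.8 × (1 + 0.0947 × 18.8) / [18.8 × (0.559 × 6.50 − 0.0947) − 1] = 57.83 / 65.53 = 0.8825 mg/L.

S ≈ 0.883 mg/L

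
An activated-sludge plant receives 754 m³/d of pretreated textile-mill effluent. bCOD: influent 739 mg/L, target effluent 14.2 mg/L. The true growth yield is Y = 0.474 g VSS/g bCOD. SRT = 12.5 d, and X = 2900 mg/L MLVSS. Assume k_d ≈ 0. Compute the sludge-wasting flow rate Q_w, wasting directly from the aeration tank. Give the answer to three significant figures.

V·X = Y·Q·ΔS·θ_c gives V = 0.474 × 754 × (739 − 14.2) × 12.5 / 2900 = 1117 m³.
For wasting at MLVSS concentration, Q_w = V/θ_c = 1117/12.5 = 89.32 m³/d.

Q_w ≈ 89.3 m³/d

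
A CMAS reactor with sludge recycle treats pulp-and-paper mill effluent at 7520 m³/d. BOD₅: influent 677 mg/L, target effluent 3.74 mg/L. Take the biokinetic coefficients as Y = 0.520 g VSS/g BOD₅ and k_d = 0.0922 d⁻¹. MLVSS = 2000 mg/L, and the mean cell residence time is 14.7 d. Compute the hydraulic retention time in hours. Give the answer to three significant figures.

From the SRT design equation V = Y Q (S₀−S) θ_c / [X (1 + k_d θ_c)] = 0.520 × 7520 × (677 − 3.74) × 14.7 / [2000 × (1 + 0.0922 × 14.7)] = 3.87×10^7 / 4711 = 8216 m³.
Hydraulic retention time τ = V/Q = 8216 / 7520 = 1.092 d = 26.22 h.

τ ≈ 26.2 h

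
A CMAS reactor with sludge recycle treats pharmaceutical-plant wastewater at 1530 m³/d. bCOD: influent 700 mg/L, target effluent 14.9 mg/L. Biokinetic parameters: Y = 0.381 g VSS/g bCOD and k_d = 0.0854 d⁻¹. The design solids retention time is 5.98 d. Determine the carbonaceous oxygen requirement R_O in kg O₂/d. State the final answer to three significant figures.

The observed yield is Y_obs = Y/(1 + k_d·θ_c) = 0.381 / (1 + 0.0854 × 5.98) = 0.381 / 1.511 = 0.2522 g VSS per g bCOD removed.
Substrate removed = Q·(S₀ − S) = 1530 m³/d × (700 − 14.9) g/m³ = 1.05×10^6 g/d = 1048 kg/d.
Biomass synthesised: P_X = Y_obs × 1048 = 264.4 kg VSS/d.
R_O = Q·ΔS − 1.42 P_X = 1048 − 375.4 = 672.8 kg O₂/d.

R_O ≈ 673 kg O₂/d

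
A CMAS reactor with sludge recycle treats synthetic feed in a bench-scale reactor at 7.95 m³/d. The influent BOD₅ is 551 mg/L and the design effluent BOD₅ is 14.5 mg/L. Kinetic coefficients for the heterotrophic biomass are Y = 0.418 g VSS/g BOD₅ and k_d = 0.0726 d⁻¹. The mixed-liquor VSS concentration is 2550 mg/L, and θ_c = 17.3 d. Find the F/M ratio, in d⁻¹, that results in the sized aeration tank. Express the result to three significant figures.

Rearranging the biomass balance for a CMAS with decay, V = Y·Q·ΔS·θ_c / [X·(1+k_d θ_c)] = 0.418 × 7.95 × (551 − 14.5) × 17.3 / [2550 × (1 + 0.0726 × 17.3)] = 3.08×10^4 / 5753 = 5.361 m³.
Food-to-microorganism ratio F/M = Q S₀ / (V X) = 7.95 × 551 / (5.361 × 2550) = 0.3204 d⁻¹.

F/M ≈ 0.320 d⁻¹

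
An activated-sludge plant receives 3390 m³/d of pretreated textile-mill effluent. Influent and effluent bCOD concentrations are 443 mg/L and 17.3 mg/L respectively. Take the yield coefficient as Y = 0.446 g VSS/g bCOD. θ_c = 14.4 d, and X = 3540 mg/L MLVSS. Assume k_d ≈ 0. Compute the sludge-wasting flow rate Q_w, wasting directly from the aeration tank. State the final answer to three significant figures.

V·X = Y·Q·ΔS·θ_c gives V = 0.446 × 3390 × (443 − 17.3) × 14.4 / 3540 = 2618 m³.
For wasting at MLVSS concentration, Q_w = V/θ_c = 2618/14.4 = 181.8 m³/d.

Q_w ≈ 182 m³/d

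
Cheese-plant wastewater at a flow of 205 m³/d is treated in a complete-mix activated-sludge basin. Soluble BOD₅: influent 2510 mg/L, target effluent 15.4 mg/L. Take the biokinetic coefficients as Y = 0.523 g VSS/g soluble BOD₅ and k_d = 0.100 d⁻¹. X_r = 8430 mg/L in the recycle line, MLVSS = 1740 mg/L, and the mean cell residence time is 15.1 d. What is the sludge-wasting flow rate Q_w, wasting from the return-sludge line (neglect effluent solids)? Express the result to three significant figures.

Q_w ≈ 12.6 m³/d

From the SRT design equation V = Y Q (S₀−S) θ_c / [X (1 + k_d θ_c)] = 0.523 × 205 × (2510 − 15.4) × 15.1 / [1740 × (1 + 0.100 × 15.1)] = 4.04×10^6 / 4367 = 924.7 m³.
Wasting from the return line (neglecting effluent solids): Q_w = V·X / (θ_c·X_r) = 924.7 × 1740 / (15.1 × 8430) = 12.64 m³/d.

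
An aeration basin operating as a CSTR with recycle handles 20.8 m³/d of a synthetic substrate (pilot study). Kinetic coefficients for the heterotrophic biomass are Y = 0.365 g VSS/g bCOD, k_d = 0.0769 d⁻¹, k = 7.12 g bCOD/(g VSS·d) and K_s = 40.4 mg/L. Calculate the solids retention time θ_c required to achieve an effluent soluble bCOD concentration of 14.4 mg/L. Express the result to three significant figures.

Specific growth rate at S = 14.4 mg/L: μ = YkS/(K_s+S) = 0.365·7.12·14.4/(40.4+14.4) = 0.6829 d⁻¹.
Then 1/θ_c = μ − k_d = 0.6829 − 0.0769 = 0.6060 d⁻¹, giving θ_c = 1.650 d.

θ_c ≈ 1.65 d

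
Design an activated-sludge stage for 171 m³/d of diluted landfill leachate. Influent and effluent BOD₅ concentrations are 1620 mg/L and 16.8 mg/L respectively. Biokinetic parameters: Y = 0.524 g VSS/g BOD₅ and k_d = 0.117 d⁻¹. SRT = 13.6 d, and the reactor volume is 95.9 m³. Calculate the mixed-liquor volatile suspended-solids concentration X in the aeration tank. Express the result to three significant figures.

X = Y·Q·ΔS·θ_c / [V·(1 + k_d θ_c)] = 0.524 × 171 × (1620 − 16.8) × 13.6 / [95.9 × (1 + 0.117 × 13.6)] = 7862 mg/L.

X ≈ 7860 mg/L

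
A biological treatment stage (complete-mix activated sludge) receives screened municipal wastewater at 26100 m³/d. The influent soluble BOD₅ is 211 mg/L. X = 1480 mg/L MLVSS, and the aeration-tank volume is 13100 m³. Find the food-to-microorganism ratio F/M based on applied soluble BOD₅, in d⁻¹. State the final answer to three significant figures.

F/M = Q·S₀ / (V·X) = 26100 × 211 / (13100 × 1480) = 0.2840 g soluble BOD₅·(g VSS·d)⁻¹.

F/M ≈ 0.284 d⁻¹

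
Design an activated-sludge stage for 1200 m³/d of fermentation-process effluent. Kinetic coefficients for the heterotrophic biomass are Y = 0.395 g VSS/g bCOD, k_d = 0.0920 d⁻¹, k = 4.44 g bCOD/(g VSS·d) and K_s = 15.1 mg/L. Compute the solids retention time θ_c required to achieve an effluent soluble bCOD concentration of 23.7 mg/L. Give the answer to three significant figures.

Specific growth rate at S = 23.7 mg/L: μ = YkS/(K_s+S) = 0.395·4.44·23.7/(15.1+23.7) = 1.071 d⁻¹.
1/θ_c = 1.071 − 0.0920 = 0.9793 d⁻¹, so θ_c = 1.021 d.

θ_c ≈ 1.02 d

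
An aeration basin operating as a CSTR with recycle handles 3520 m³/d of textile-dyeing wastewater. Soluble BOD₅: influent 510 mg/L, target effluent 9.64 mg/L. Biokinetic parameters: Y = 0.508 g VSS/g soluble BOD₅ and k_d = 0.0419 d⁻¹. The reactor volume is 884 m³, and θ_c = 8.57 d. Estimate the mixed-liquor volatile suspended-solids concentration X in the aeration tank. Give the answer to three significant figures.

X ≈ 6380 mg/L

Solving the biomass balance for X: X = Y Q (S₀−S) θ_c / [V (1+k_d θ_c)] = 0.508 × 3520 × (510 − 9.64) × 8.57 / [884 × (1 + 0.0419 × 8.57)] = 6382 mg/L.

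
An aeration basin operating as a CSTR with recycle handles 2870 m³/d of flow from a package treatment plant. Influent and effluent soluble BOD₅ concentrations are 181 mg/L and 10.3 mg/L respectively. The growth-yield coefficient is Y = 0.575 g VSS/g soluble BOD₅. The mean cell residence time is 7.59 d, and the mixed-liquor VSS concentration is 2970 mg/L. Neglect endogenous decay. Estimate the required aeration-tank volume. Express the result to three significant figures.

With k_d = 0 the design equation reduces to V = Y Q (S₀−S) θ_c / X = 0.575 × 2870 × (181 − 10.3) × 7.59 / 2970 = 719.9 m³.

V ≈ 720 m³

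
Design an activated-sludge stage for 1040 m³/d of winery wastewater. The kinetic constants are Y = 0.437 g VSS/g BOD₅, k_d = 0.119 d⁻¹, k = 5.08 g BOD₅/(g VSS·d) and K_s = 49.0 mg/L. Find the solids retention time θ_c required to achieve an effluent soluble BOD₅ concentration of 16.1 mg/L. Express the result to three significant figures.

θ_c ≈ 2.33 d

At the target effluent, Y k S/(K_s+S) = 0.437×5.08×16.1/65.10 = 0.5490 d⁻¹.
θ_c = 1/(μ − k_d) = 1/(0.5490 − 0.119) = 1/0.4300 = 2.325 d.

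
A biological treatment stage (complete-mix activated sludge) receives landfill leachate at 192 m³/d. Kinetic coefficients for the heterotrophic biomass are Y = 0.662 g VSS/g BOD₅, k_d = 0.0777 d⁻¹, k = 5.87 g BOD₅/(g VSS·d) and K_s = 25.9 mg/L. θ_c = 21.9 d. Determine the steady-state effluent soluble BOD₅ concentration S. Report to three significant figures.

Effluent substrate depends only on kinetics and SRT: S = K_s(1 + k_d θ_c) / [θ_c(Yk − k_d) − 1] = 25.9 × (1 + 0.0777 × 21.9) / [21.9 × (0.662 × 5.87 − 0.0777) − 1] = 69.97 / 82.40 = 0.8492 mg/L.

S ≈ 0.849 mg/L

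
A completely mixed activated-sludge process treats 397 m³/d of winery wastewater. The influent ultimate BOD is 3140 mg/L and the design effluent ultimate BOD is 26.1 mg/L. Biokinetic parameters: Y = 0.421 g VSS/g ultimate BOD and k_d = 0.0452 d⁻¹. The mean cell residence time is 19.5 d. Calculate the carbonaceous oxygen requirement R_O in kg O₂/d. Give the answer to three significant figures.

R_O ≈ 843 kg O₂/d

Correct the yield for decay: Y_obs = Y/(1 + k_d θ_c) = 0.421 / (1 + 0.0452 × 19.5) = 0.421 / 1.881 = 0.2238.
Substrate removed = Q·(S₀ − S) = 397 m³/d × (3140 − 26.1) g/m³ = 1.24×10^6 g/d = 1236 kg/d.
P_X = Y_obs·Q·(S₀ − S) = 0.2238 × 1236 = 276.6 kg VSS/d.
Carbonaceous O₂ demand = substrate oxidised − cell-mass equivalent = 1236 − 1.42 × 276.6 = 843.4 kg O₂/d.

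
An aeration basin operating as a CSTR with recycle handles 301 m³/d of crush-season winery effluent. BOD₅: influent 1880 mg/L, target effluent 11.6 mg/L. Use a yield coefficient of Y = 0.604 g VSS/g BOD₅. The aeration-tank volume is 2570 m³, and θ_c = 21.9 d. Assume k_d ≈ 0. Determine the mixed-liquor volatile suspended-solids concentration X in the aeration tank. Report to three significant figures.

From V·X = Y·Q·(S₀ − S)·θ_c (decay neglected): X = 0.604 × 301 × (1880 − 11.6) × 21.9 / 2570 = 2895 mg/L.

X ≈ 2890 mg/L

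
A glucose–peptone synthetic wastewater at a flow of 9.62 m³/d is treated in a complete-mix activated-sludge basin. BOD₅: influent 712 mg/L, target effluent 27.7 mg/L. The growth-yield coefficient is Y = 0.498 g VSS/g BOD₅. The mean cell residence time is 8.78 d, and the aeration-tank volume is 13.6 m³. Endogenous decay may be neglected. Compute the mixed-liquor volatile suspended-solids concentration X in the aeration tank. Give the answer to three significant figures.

X ≈ 2120 mg/L

Without decay, X = Y Q (S₀−S) θ_c / V = 0.498 × 9.62 × (712 − 27.7) × 8.78 / 13.6 = 2116 mg/L.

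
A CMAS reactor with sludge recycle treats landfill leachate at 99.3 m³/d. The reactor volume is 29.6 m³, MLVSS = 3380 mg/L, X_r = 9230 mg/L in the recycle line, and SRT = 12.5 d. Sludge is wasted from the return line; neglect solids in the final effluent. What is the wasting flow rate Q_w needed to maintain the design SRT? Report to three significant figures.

θ_c = V·X/(Q_w·X_r) when wasting from the recycle, so Q_w = V·X/(θ_c·X_r) = 29.60 × 3380 / (12.5 × 9230) = 0.8672 m³/d.

Q_w ≈ 0.867 m³/d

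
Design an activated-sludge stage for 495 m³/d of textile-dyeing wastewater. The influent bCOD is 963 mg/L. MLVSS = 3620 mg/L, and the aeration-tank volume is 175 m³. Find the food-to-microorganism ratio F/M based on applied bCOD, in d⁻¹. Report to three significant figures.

Food-to-microorganism ratio F/M = Q S₀ / (V X) = 495 × 963 / (175.0 × 3620) = 0.7525 d⁻¹.

F/M ≈ 0.752 d⁻¹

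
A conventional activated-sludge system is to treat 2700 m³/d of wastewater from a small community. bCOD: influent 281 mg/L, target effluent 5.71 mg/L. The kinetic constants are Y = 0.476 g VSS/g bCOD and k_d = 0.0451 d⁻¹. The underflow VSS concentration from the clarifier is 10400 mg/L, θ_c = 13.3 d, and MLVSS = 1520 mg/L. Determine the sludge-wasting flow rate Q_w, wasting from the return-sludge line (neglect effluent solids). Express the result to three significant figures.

From the SRT design equation V = Y Q (S₀−S) θ_c / [X (1 + k_d θ_c)] = 0.476 × 2700 × (281 − 5.71) × 13.3 / [1520 × (1 + 0.0451 × 13.3)] = 4.71×10^6 / 2432 = 1935 m³.
θ_c = V·X/(Q_w·X_r) when wasting from the recycle, so Q_w = V·X/(θ_c·X_r) = 1935 × 1520 / (13.3 × 10400) = 21.26 m³/d.

Q_w ≈ 21.3 m³/d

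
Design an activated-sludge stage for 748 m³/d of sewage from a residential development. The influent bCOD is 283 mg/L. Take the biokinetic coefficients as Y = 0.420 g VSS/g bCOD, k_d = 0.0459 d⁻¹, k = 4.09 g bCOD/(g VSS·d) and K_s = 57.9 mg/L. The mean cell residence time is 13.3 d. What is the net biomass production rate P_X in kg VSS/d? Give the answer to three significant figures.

P_X ≈ 54.3 kg VSS/d

From the Monod/SRT balance for a CMAS, S = K_s·(1+k_d θ_c)/[θ_c·(Y k − k_d) − 1] = 57.9 × (1 + 0.0459 × 13.3) / [13.3 × (0.420 × 4.09 − 0.0459) − 1] = 93.25 / 21.24 = 4.391 mg/L.
The observed yield is Y_obs = Y/(1 + k_d·θ_c) = 0.420 / (1 + 0.0459 × 13.3) = 0.420 / 1.610 = 0.2608 g VSS per g bCOD removed.
Mass of bCOD removed per day: Q(S₀ − S) = 748 × 278.6 g/m³ = 208.4 kg/d.
P_X = Y_obs · Q(S₀ − S) = 0.2608 × 208.4 = 54.35 kg VSS/d.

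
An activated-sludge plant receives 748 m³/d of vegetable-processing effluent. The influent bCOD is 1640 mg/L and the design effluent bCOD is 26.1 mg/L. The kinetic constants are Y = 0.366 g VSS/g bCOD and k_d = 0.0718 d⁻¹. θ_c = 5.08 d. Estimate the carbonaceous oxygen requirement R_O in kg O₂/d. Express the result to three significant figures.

The observed yield is Y_obs = Y/(1 + k_d·θ_c) = 0.366 / (1 + 0.0718 × 5.08) = 0.366 / 1.365 = 0.2682 g VSS per g bCOD removed.
Q·(S₀ − S) = 748 × (1640 − 26.1) × 10⁻³ = 1207 kg/d removed.
Net sludge production P_X = 0.2682 × 1207 = 323.7 kg VSS/d.
R_O = Q·ΔS − 1.42 P_X = 1207 − 459.7 = 747.5 kg O₂/d.

R_O ≈ 747 kg O₂/d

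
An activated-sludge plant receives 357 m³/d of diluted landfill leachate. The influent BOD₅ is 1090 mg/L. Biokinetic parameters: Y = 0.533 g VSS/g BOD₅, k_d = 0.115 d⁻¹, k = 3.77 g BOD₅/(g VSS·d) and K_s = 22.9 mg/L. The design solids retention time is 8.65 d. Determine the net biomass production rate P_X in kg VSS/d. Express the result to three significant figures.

From the Monod/SRT balance for a CMAS, S = K_s·(1+k_d θ_c)/[θ_c·(Y k − k_d) − 1] = 22.9 × (1 + 0.115 × 8.65) / [8.65 × (0.533 × 3.77 − 0.115) − 1] = 45.68 / 15.39 = 2.969 mg/L.
The observed yield is Y_obs = Y/(1 + k_d·θ_c) = 0.533 / (1 + 0.115 × 8.65) = 0.533 / 1.995 = 0.2672 g VSS per g BOD₅ removed.
Q·(S₀ − S) = 357 × (1090 − 2.97) × 10⁻³ = 388.1 kg/d removed.
Net biomass production P_X = Y_obs × Q·(S₀ − S) = 0.2672 × 388.1 = 103.7 kg VSS/d.

P_X ≈ 104 kg VSS/d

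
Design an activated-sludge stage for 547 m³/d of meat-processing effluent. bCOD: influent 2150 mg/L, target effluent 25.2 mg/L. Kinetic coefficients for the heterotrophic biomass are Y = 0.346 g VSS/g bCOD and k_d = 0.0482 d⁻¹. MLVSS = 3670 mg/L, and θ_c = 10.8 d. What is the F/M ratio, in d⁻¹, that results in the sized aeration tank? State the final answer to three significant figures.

F/M ≈ 0.412 d⁻¹

Rearranging the biomass balance for a CMAS with decay, V = Y·Q·ΔS·θ_c / [X·(1+k_d θ_c)] = 0.346 × 547 × (2150 − 25.2) × 10.8 / [3670 × (1 + 0.0482 × 10.8)] = 4.34×10^6 / 5580 = 778.3 m³.
F/M = Q·S₀ / (V·X) = 547 × 2150 / (778.3 × 3670) = 0.4117 g bCOD·(g VSS·d)⁻¹.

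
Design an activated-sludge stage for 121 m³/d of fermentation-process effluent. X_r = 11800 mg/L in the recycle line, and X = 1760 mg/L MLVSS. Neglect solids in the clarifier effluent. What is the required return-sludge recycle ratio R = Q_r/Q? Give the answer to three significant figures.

R ≈ 0.175

R = Q_r/Q = X/(X_r − X) = 1760 / (11800 − 1760) = 0.1753.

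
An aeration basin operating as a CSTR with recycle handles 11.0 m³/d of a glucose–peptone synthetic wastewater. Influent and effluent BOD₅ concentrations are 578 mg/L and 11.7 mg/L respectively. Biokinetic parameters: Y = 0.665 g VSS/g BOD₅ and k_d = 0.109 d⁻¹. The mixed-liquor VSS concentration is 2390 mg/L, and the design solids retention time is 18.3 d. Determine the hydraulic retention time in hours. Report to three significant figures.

From the SRT design equation V = Y Q (S₀−S) θ_c / [X (1 + k_d θ_c)] = 0.665 × 11.0 × (578 − 11.7) × 18.3 / [2390 × (1 + 0.109 × 18.3)] = 7.58×10^4 / 7157 = 10.59 m³.
HRT = V/Q = 10.59 m³ / 11.0 m³·d⁻¹ = 0.9629 d × 24 = 23.11 h.

τ ≈ 23.1 h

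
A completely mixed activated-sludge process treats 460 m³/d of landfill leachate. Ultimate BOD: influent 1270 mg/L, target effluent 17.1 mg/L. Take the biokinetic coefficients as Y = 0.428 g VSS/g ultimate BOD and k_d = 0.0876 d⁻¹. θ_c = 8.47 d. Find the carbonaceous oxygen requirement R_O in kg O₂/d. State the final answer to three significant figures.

Y_obs = Y / (1 + k_d θ_c) = 0.428 / (1 + 0.0876 × 8.47) = 0.428 / 1.742 = 0.2457.
ΔS = 1270 − 17.1 = 1253 mg/L, so the substrate removal rate is 460 × 1253/1000 = 576.3 kg ultimate BOD/d.
Biomass synthesised: P_X = Y_obs × 576.3 = 141.6 kg VSS/d.
Carbonaceous O₂ demand = substrate oxidised − cell-mass equivalent = 576.3 − 1.42 × 141.6 = 375.3 kg O₂/d.

R_O ≈ 375 kg O₂/d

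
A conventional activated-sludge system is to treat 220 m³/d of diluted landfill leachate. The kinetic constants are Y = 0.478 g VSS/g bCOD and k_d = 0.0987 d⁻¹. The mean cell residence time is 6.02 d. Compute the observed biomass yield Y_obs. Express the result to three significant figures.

Correct the yield for decay: Y_obs = Y/(1 + k_d θ_c) = 0.478 / (1 + 0.0987 × 6.02) = 0.478 / 1.594 = 0.2998.

Y_obs ≈ 0.300 g VSS/g bCOD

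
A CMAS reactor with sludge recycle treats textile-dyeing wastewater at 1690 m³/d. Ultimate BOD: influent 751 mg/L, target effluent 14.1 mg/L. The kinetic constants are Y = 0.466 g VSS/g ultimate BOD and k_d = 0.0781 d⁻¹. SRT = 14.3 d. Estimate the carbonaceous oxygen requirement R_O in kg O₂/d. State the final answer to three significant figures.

R_O ≈ 856 kg O₂/d

Observed yield with endogenous decay: Y_obs = Y / (1 + k_d·θ_c) = 0.466 / (1 + 0.0781 × 14.3) = 0.466 / 2.117 = 0.2201 g VSS/g ultimate BOD.
Mass of ultimate BOD removed per day: Q(S₀ − S) = 1690 × 736.9 g/m³ = 1245 kg/d.
Net sludge production P_X = 0.2201 × 1245 = 274.2 kg VSS/d.
Carbonaceous O₂ demand = substrate oxidised − cell-mass equivalent = 1245 − 1.42 × 274.2 = 856.1 kg O₂/d.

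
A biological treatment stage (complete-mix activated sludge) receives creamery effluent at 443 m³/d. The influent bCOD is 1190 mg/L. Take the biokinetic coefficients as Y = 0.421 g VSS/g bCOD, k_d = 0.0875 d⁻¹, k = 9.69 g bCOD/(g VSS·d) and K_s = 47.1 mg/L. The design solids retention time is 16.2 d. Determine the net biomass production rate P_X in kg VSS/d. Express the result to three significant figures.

P_X ≈ 91.7 kg VSS/d

For a completely mixed reactor with recycle the Lawrence–McCarty relation gives S = K_s·(1 + k_d·θ_c) / [θ_c·(Y·k − k_d) − 1] = 47.1 × (1 + 0.0875 × 16.2) / [16.2 × (0.421 × 9.69 − 0.0875) − 1] = 113.9 / 63.67 = 1.788 mg/L.
The observed yield is Y_obs = Y/(1 + k_d·θ_c) = 0.421 / (1 + 0.0875 × 16.2) = 0.421 / 2.417 = 0.1741 g VSS per g bCOD removed.
ΔS = 1190 − 1.79 = 1188 mg/L, so the substrate removal rate is 443 × 1188/1000 = 526.4 kg bCOD/d.
Biomass produced: P_X = Y_obs·Q·ΔS = 0.1741 × 526.4 ≈ 91.67 kg VSS/d.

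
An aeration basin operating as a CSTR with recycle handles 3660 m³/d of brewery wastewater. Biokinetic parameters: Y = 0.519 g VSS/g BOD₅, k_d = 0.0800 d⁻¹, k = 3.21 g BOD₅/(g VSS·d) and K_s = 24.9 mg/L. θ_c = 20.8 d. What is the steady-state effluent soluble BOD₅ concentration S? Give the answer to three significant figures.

S ≈ 2.07 mg/L

Effluent substrate depends only on kinetics and SRT: S = K_s(1 + k_d θ_c) / [θ_c(Yk − k_d) − 1] = 24.9 × (1 + 0.0800 × 20.8) / [20.8 × (0.519 × 3.21 − 0.0800) − 1] = 66.33 / 31.99 = 2.074 mg/L.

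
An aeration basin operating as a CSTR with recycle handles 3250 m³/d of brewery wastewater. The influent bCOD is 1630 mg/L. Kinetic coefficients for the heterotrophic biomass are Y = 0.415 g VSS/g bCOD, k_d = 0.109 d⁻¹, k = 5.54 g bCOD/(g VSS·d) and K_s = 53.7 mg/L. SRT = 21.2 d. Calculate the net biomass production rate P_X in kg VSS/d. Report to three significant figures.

For a completely mixed reactor with recycle the Lawrence–McCarty relation gives S = K_s·(1 + k_d·θ_c) / [θ_c·(Y·k − k_d) − 1] = 53.7 × (1 + 0.109 × 21.2) / [21.2 × (0.415 × 5.54 − 0.109) − 1] = 177.8 / 45.43 = 3.913 mg/L.
Y_obs = Y / (1 + k_d θ_c) = 0.415 / (1 + 0.109 × 21.2) = 0.415 / 3.311 = 0.1253.
Q·(S₀ − S) = 3250 × (1630 − 3.91) × 10⁻³ = 5285 kg/d removed.
Net biomass production P_X = Y_obs × Q·(S₀ − S) = 0.1253 × 5285 = 662.4 kg VSS/d.

P_X ≈ 662 kg VSS/d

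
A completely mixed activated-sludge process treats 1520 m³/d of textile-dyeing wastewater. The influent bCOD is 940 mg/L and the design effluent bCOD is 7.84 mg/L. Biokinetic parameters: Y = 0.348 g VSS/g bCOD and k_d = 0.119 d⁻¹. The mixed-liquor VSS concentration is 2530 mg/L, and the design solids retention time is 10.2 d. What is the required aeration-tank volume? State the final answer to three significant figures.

V ≈ 898 m³

Steady-state biomass mass balance: V·X·(1 + k_d·θ_c) = Y·Q·(S₀ − S)·θ_c, so V = 0.348 × 1520 × (940 − 7.84) × 10.2 / [2530 × (1 + 0.119 × 10.2)] = 5.03×10^6 / 5601 = 898.0 m³.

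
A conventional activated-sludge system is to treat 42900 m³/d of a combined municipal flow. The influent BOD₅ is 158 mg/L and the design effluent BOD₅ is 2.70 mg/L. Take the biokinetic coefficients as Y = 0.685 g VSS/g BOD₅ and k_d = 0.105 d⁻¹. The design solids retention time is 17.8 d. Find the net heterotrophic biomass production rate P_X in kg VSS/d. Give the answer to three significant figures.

P_X ≈ 1590 kg VSS/d

Y_obs = Y / (1 + k_d θ_c) = 0.685 / (1 + 0.105 × 17.8) = 0.685 / 2.869 = 0.2388.
Q·(S₀ − S) = 42900 × (158 − 2.70) × 10⁻³ = 6662 kg/d removed.
So the net sludge growth is P_X = 0.2388 × 6662 = 1591 kg VSS/d.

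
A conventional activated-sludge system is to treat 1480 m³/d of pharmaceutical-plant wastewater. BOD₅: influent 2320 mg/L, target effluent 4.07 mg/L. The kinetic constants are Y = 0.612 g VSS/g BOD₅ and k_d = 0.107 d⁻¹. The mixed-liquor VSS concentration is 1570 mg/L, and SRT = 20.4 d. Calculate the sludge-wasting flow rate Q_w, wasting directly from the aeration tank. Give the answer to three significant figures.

Q_w ≈ 420 m³/d

Rearranging the biomass balance for a CMAS with decay, V = Y·Q·ΔS·θ_c / [X·(1+k_d θ_c)] = 0.612 × 1480 × (2320 − 4.07) × 20.4 / [1570 × (1 + 0.107 × 20.4)] = 4.28×10^7 / 4997 = 8564 m³.
Wasting from the aeration tank: Q_w = V / θ_c = 8564 / 20.4 = 419.8 m³/d.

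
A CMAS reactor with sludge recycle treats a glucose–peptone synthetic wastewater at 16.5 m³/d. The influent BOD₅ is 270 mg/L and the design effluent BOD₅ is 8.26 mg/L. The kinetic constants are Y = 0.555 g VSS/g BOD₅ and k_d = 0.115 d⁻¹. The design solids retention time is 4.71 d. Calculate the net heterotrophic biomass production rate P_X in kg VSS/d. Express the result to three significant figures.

Correct the yield for decay: Y_obs = Y/(1 + k_d θ_c) = 0.555 / (1 + 0.115 × 4.71) = 0.555 / 1.542 = 0.3600.
Mass of BOD₅ removed per day: Q(S₀ − S) = 16.5 × 261.7 g/m³ = 4.319 kg/d.
Net biomass production P_X = Y_obs × Q·(S₀ − S) = 0.3600 × 4.319 = 1.555 kg VSS/d.

P_X ≈ 1.55 kg VSS/d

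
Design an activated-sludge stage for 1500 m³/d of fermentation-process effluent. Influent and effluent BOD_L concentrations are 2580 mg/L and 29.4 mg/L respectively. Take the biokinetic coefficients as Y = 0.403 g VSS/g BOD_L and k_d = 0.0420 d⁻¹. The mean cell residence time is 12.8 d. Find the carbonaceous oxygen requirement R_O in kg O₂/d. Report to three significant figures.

Y_obs = Y / (1 + k_d θ_c) = 0.403 / (1 + 0.0420 × 12.8) = 0.403 / 1.538 = 0.2621.
Mass of BOD_L removed per day: Q(S₀ − S) = 1500 × 2551 g/m³ = 3826 kg/d.
P_X = Y_obs·Q·(S₀ − S) = 0.2621 × 3826 = 1003 kg VSS/d.
Carbonaceous O₂ demand = substrate oxidised − cell-mass equivalent = 3826 − 1.42 × 1003 = 2402 kg O₂/d.

R_O ≈ 2400 kg O₂/d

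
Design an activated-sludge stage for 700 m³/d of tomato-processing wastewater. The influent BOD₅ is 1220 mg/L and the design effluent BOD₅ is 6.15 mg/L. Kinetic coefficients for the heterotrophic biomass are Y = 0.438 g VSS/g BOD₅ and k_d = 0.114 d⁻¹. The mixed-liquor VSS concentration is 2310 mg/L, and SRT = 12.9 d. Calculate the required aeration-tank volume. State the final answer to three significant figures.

From the SRT design equation V = Y Q (S₀−S) θ_c / [X (1 + k_d θ_c)] = 0.438 × 700 × (1220 − 6.15) × 12.9 / [2310 × (1 + 0.114 × 12.9)] = 4.8×10^6 / 5707 = 841.2 m³.

V ≈ 841 m³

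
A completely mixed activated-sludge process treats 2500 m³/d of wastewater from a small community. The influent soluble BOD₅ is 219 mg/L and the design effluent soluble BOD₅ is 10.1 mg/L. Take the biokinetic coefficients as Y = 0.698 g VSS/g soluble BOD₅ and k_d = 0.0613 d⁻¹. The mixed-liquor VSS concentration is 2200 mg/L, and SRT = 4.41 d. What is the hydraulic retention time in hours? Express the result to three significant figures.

τ ≈ 5.52 h

Steady-state biomass mass balance: V·X·(1 + k_d·θ_c) = Y·Q·(S₀ − S)·θ_c, so V = 0.698 × 2500 × (219 − 10.1) × 4.41 / [2200 × (1 + 0.0613 × 4.41)] = 1.61×10^6 / 2795 = 575.2 m³.
Hydraulic retention time τ = V/Q = 575.2 / 2500 = 0.2301 d = 5.522 h.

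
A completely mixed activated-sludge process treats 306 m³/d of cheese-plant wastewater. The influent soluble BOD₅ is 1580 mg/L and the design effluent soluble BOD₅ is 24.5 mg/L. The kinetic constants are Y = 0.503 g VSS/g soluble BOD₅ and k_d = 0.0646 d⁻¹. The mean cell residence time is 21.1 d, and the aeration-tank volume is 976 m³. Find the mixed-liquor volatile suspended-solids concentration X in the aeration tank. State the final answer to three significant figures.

X ≈ 2190 mg/L

X = Y·Q·ΔS·θ_c / [V·(1 + k_d θ_c)] = 0.503 × 306 × (1580 − 24.5) × 21.1 / [976 × (1 + 0.0646 × 21.1)] = 2190 mg/L.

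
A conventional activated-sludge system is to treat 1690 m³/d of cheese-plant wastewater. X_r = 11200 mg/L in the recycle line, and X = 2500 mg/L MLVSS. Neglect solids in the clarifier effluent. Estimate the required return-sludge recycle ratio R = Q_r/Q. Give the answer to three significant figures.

Solids balance on the clarifier gives (1+R)X = R·X_r, so R = X/(X_r − X) = 2500 / (11200 − 2500) = 0.2874.

R ≈ 0.287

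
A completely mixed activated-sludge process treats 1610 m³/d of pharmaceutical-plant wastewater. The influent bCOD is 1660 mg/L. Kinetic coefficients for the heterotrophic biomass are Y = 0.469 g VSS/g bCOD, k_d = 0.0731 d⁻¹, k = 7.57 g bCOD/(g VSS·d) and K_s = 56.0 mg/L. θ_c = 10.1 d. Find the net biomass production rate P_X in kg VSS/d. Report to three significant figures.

P_X ≈ 720 kg VSS/d

From the Monod/SRT balance for a CMAS, S = K_s·(1+k_d θ_c)/[θ_c·(Y k − k_d) − 1] = 56.0 × (1 + 0.0731 × 10.1) / [10.1 × (0.469 × 7.57 − 0.0731) − 1] = 97.35 / 34.12 = 2.853 mg/L.
Y_obs = Y / (1 + k_d θ_c) = 0.469 / (1 + 0.0731 × 10.1) = 0.469 / 1.738 = 0.2698.
Q·(S₀ − S) = 1610 × (1660 − 2.85) × 10⁻³ = 2668 kg/d removed.
P_X = Y_obs · Q(S₀ − S) = 0.2698 × 2668 = 719.8 kg VSS/d.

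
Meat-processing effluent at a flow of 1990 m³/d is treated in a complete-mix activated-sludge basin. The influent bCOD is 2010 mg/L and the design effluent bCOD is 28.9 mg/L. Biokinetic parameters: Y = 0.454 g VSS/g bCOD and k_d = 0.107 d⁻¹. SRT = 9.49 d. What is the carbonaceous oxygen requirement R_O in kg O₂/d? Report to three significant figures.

R_O ≈ 2680 kg O₂/d

Observed yield with endogenous decay: Y_obs = Y / (1 + k_d·θ_c) = 0.454 / (1 + 0.107 × 9.49) = 0.454 / 2.015 = 0.2253 g VSS/g bCOD.
ΔS = 2010 − 28.9 = 1981 mg/L, so the substrate removal rate is 1990 × 1981/1000 = 3942 kg bCOD/d.
Biomass synthesised: P_X = Y_obs × 3942 = 888.1 kg VSS/d.
Carbonaceous O₂ demand = substrate oxidised − cell-mass equivalent = 3942 − 1.42 × 888.1 = 2681 kg O₂/d.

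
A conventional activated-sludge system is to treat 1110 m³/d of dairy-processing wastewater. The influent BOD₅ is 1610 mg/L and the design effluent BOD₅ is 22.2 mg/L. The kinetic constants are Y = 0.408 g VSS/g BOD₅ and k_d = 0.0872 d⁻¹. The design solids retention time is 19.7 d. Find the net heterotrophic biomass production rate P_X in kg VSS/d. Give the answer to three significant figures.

P_X ≈ 265 kg VSS/d

Observed yield with endogenous decay: Y_obs = Y / (1 + k_d·θ_c) = 0.408 / (1 + 0.0872 × 19.7) = 0.408 / 2.718 = 0.1501 g VSS/g BOD₅.
ΔS = 1610 − 22.2 = 1588 mg/L, so the substrate removal rate is 1110 × 1588/1000 = 1762 kg BOD₅/d.
Biomass produced: P_X = Y_obs·Q·ΔS = 0.1501 × 1762 ≈ 264.6 kg VSS/d.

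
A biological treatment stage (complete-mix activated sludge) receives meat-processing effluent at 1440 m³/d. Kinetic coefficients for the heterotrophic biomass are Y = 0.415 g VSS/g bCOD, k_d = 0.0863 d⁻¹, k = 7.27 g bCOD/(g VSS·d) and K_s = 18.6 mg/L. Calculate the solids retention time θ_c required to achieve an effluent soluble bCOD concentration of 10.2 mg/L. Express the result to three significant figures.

From 1/θ_c = Y·k·S/(K_s + S) − k_d: Y·k·S/(K_s+S) = 0.415 × 7.27 × 10.2 / (18.6 + 10.2) = 1.069 d⁻¹.
Then 1/θ_c = μ − k_d = 1.069 − 0.0863 = 0.9822 d⁻¹, giving θ_c = 1.018 d.

θ_c ≈ 1.02 d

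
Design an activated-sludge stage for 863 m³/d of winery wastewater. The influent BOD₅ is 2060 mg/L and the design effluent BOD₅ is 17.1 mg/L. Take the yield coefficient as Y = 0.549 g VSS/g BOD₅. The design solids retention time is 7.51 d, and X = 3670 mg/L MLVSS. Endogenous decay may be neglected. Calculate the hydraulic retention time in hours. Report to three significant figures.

τ ≈ 55.1 h

Biomass mass balance (decay neglected): V·X = Y·Q·(S₀ − S)·θ_c, so V = 0.549 × 863 × (2060 − 17.1) × 7.51 / 3670 = 1981 m³.
τ = V/Q = 1981/863 = 2.295 d, or 55.08 h.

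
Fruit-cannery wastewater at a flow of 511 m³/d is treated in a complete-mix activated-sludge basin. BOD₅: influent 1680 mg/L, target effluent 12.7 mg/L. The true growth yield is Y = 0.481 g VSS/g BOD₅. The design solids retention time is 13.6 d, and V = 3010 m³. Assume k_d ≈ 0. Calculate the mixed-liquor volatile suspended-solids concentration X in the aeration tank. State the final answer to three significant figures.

X ≈ 1850 mg/L

Without decay, X = Y Q (S₀−S) θ_c / V = 0.481 × 511 × (1680 − 12.7) × 13.6 / 3010 = 1852 mg/L.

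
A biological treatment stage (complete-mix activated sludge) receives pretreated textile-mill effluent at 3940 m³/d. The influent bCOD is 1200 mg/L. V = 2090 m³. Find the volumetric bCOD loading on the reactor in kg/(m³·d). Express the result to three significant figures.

L_v ≈ 2.26 kg bCOD/(m³·d)

L_v = Q S₀ / V = 3940 × 1200 × 10⁻³ / 2090 = 2.262 kg/(m³·d).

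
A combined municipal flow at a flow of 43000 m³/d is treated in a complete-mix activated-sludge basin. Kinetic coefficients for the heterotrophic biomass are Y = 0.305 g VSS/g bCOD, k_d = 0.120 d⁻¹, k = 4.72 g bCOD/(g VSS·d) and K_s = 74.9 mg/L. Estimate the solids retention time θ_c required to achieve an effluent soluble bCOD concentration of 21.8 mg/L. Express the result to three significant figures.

θ_c ≈ 4.89 d

Specific growth rate at S = 21.8 mg/L: μ = YkS/(K_s+S) = 0.305·4.72·21.8/(74.9+21.8) = 0.3245 d⁻¹.
1/θ_c = 0.3245 − 0.120 = 0.2045 d⁻¹, so θ_c = 4.889 d.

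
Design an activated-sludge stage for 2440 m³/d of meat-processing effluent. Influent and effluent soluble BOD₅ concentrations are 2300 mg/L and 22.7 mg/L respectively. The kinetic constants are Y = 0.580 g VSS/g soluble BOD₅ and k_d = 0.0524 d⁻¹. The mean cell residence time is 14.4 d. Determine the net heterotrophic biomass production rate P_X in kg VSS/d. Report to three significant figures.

P_X ≈ 1840 kg VSS/d

The observed yield is Y_obs = Y/(1 + k_d·θ_c) = 0.580 / (1 + 0.0524 × 14.4) = 0.580 / 1.755 = 0.3306 g VSS per g soluble BOD₅ removed.
Q·(S₀ − S) = 2440 × (2300 − 22.7) × 10⁻³ = 5557 kg/d removed.
P_X = Y_obs · Q(S₀ − S) = 0.3306 × 5557 = 1837 kg VSS/d.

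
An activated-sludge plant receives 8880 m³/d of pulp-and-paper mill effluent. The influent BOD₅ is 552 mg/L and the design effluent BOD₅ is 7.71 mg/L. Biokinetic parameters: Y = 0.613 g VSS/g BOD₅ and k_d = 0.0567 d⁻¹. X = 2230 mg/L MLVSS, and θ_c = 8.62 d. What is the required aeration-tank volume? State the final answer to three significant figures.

V ≈ 7690 m³

From the SRT design equation V = Y Q (S₀−S) θ_c / [X (1 + k_d θ_c)] = 0.613 × 8880 × (552 − 7.71) × 8.62 / [2230 × (1 + 0.0567 × 8.62)] = 2.55×10^7 / 3320 = 7693 m³.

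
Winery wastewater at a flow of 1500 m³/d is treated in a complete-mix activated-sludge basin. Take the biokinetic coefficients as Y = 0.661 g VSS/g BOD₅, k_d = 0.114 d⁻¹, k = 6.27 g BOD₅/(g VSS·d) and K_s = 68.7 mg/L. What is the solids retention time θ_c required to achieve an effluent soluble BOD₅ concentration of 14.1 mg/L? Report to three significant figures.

Specific growth rate at S = 14.1 mg/L: μ = YkS/(K_s+S) = 0.661·6.27·14.1/(68.7+14.1) = 0.7058 d⁻¹.
Then 1/θ_c = μ − k_d = 0.7058 − 0.114 = 0.5918 d⁻¹, giving θ_c = 1.690 d.

θ_c ≈ 1.69 d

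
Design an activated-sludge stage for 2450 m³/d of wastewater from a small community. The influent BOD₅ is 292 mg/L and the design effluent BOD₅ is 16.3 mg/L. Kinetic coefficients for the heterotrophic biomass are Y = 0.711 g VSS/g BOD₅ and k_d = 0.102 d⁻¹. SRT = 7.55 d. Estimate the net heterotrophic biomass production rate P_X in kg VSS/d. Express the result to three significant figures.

The observed yield is Y_obs = Y/(1 + k_d·θ_c) = 0.711 / (1 + 0.102 × 7.55) = 0.711 / 1.770 = 0.4017 g VSS per g BOD₅ removed.
Q·(S₀ − S) = 2450 × (292 − 16.3) × 10⁻³ = 675.5 kg/d removed.
Biomass produced: P_X = Y_obs·Q·ΔS = 0.4017 × 675.5 ≈ 271.3 kg VSS/d.

P_X ≈ 271 kg VSS/d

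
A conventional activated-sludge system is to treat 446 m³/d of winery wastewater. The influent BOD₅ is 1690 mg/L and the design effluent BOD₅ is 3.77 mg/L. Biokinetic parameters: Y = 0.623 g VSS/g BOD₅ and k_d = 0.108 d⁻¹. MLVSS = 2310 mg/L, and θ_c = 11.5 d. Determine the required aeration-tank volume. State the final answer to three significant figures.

From the SRT design equation V = Y Q (S₀−S) θ_c / [X (1 + k_d θ_c)] = 0.623 × 446 × (1690 − 3.77) × 11.5 / [2310 × (1 + 0.108 × 11.5)] = 5.39×10^6 / 5179 = 1040 m³.

V ≈ 1040 m³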